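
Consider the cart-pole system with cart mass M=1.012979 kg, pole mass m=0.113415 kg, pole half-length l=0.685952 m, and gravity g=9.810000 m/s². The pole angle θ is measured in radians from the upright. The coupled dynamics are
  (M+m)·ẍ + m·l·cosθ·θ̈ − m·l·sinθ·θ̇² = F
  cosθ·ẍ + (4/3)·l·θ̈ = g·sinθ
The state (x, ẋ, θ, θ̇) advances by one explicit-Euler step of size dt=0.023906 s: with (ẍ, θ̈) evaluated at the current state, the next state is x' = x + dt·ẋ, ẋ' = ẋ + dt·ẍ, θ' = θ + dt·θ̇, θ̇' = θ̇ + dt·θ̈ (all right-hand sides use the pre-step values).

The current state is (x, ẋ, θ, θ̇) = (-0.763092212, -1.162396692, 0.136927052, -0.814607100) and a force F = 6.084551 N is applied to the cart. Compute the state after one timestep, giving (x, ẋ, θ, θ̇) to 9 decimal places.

sinθ=0.136499578, cosθ=0.990640129
temp = (F + m·l·θ̇²·sinθ)/(M+m) = (6.084551 + 0.007046800)/1.126394 = 5.408052422
θ̈ = (g·sinθ − cosθ·temp)/(l·(4/3 − m·cos²θ/(M+m))) = -4.745239029
ẍ = temp − m·l·θ̈·cosθ/(M+m) = 5.732726716
Euler: x'=-0.763092212+0.023906·-1.162396692=-0.790880467, ẋ'=-1.162396692+0.023906·5.732726716=-1.025350127
       θ'=0.136927052+0.023906·-0.814607100=0.117453055, θ̇'=-0.814607100+0.023906·-4.745239029=-0.928046784

(-0.790880467, -1.025350127, 0.117453055, -0.928046784)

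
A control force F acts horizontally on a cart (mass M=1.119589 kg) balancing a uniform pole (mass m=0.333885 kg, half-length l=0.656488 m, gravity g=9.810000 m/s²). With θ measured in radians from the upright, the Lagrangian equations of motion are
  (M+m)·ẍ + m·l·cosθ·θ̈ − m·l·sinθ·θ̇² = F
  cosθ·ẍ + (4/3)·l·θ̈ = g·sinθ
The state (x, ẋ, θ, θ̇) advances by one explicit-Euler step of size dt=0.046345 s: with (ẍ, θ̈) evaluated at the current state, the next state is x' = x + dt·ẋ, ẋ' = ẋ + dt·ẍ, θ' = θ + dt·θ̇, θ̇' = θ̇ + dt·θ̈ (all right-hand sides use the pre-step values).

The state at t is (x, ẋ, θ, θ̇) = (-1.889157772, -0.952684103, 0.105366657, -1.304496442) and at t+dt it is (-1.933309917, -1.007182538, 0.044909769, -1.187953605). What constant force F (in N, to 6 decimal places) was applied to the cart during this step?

ẍ = (ẋ'−ẋ)/dt = (-1.007182538−-0.952684103)/0.046345 = -1.175929
θ̈ = (θ̇'−θ̇)/dt = (-1.187953605−-1.304496442)/0.046345 = 2.514680
sinθ=0.105172, cosθ=0.994454
F = (M+m)·ẍ + m·l·cosθ·θ̈ − m·l·sinθ·θ̇² = -1.709182 + 0.548140 − 0.039229 = -1.200272

F = -1.200272 N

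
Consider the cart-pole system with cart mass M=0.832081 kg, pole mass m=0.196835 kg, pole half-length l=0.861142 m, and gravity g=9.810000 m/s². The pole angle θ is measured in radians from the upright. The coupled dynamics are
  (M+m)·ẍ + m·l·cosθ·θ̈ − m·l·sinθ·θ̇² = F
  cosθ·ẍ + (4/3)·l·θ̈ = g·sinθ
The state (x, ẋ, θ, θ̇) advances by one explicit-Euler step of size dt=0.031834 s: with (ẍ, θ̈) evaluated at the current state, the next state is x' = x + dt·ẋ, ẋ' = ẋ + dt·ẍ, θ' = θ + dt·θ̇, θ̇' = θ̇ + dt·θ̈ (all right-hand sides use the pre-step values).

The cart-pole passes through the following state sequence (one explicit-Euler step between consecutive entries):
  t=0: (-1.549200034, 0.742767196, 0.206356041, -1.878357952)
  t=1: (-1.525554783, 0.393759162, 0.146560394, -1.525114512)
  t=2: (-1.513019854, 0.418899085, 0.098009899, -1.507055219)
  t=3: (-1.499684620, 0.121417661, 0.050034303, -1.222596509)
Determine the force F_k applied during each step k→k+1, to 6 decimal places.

F_0 = -9.561956 N
F_1 = 0.850106 N
F_2 = -8.145299 N

step 0→1:
  ẍ = (ẋ'−ẋ)/dt = (0.393759162−0.742767196)/0.031834 = -10.963374
  θ̈ = (θ̇'−θ̇)/dt = (-1.525114512−-1.878357952)/0.031834 = 11.096420
  sinθ=0.204895, cosθ=0.978784
  F = (M+m)·ẍ + m·l·cosθ·θ̈ − m·l·sinθ·θ̇² = -11.280390 + 1.840971 − 0.122536 = -9.561956
step 1→2:
  ẍ = (ẋ'−ẋ)/dt = (0.418899085−0.393759162)/0.031834 = 0.789719
  θ̈ = (θ̇'−θ̇)/dt = (-1.507055219−-1.525114512)/0.031834 = 0.567296
  sinθ=0.146036, cosθ=0.989279
  F = (M+m)·ẍ + m·l·cosθ·θ̈ − m·l·sinθ·θ̇² = 0.812555 + 0.095127 − 0.057576 = 0.850106
step 2→3:
  ẍ = (ẋ'−ẋ)/dt = (0.121417661−0.418899085)/0.031834 = -9.344771
  θ̈ = (θ̇'−θ̇)/dt = (-1.222596509−-1.507055219)/0.031834 = 8.935689
  sinθ=0.097853, cosθ=0.995201
  F = (M+m)·ẍ + m·l·cosθ·θ̈ − m·l·sinθ·θ̇² = -9.614984 + 1.507356 − 0.037671 = -8.145299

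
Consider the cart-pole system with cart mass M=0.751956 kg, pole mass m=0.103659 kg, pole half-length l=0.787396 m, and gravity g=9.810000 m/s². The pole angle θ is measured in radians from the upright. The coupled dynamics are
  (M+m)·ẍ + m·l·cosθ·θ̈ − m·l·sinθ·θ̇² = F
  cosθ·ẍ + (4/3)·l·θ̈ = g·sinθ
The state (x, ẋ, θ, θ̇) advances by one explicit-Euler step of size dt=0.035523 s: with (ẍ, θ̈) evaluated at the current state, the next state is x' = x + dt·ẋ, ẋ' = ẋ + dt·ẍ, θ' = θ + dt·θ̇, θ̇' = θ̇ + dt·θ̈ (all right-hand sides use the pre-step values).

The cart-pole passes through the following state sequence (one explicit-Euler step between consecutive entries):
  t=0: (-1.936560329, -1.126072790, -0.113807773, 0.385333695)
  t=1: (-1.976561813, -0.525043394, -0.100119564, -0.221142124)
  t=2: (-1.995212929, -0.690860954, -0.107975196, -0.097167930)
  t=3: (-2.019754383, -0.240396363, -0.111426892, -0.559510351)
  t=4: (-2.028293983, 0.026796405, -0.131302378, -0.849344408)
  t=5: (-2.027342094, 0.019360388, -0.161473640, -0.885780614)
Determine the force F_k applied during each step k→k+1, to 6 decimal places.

F_0 = 13.093430 N
F_1 = -3.710093 N
F_2 = 9.793944 N
F_3 = 5.776689 N
F_4 = -0.254395 N

step 0→1:
  ẍ = (ẋ'−ẋ)/dt = (-0.525043394−-1.126072790)/0.035523 = 16.919444
  θ̈ = (θ̇'−θ̇)/dt = (-0.221142124−0.385333695)/0.035523 = -17.072765
  sinθ=-0.113562, cosθ=0.993531
  F = (M+m)·ẍ + m·l·cosθ·θ̈ − m·l·sinθ·θ̇² = 14.476530 + -1.384476 − -0.001376 = 13.093430
step 1→2:
  ẍ = (ẋ'−ẋ)/dt = (-0.690860954−-0.525043394)/0.035523 = -4.667893
  θ̈ = (θ̇'−θ̇)/dt = (-0.097167930−-0.221142124)/0.035523 = 3.489970
  sinθ=-0.099952, cosθ=0.994992
  F = (M+m)·ẍ + m·l·cosθ·θ̈ − m·l·sinθ·θ̇² = -3.993919 + 0.283427 − -0.000399 = -3.710093
step 2→3:
  ẍ = (ẋ'−ẋ)/dt = (-0.240396363−-0.690860954)/0.035523 = 12.680928
  θ̈ = (θ̇'−θ̇)/dt = (-0.559510351−-0.097167930)/0.035523 = -13.015298
  sinθ=-0.107766, cosθ=0.994176
  F = (M+m)·ẍ + m·l·cosθ·θ̈ − m·l·sinθ·θ̇² = 10.849992 + -1.056131 − -0.000083 = 9.793944
step 3→4:
  ẍ = (ẋ'−ẋ)/dt = (0.026796405−-0.240396363)/0.035523 = 7.521684
  θ̈ = (θ̇'−θ̇)/dt = (-0.849344408−-0.559510351)/0.035523 = -8.159053
  sinθ=-0.111196, cosθ=0.993798
  F = (M+m)·ẍ + m·l·cosθ·θ̈ − m·l·sinθ·θ̇² = 6.435665 + -0.661818 − -0.002841 = 5.776689
step 4→5:
  ẍ = (ẋ'−ẋ)/dt = (0.019360388−0.026796405)/0.035523 = -0.209330
  θ̈ = (θ̇'−θ̇)/dt = (-0.885780614−-0.849344408)/0.035523 = -1.025707
  sinθ=-0.130925, cosθ=0.991392
  F = (M+m)·ẍ + m·l·cosθ·θ̈ − m·l·sinθ·θ̇² = -0.179106 + -0.082998 − -0.007709 = -0.254395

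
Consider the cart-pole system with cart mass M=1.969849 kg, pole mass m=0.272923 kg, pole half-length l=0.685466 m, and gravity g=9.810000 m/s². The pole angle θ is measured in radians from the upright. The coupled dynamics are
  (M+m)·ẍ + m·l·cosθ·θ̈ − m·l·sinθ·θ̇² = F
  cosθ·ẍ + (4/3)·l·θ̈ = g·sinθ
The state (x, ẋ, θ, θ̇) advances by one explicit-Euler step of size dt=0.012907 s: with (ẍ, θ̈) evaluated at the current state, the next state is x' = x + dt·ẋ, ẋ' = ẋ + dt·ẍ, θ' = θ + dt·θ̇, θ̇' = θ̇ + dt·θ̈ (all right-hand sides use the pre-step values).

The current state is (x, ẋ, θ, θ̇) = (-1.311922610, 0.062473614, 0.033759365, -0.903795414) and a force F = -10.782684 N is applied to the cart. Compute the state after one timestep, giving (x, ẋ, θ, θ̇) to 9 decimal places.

sinθ=0.033752953, cosθ=0.999430207
temp = (F + m·l·θ̇²·sinθ)/(M+m) = (-10.782684 + 0.005157961)/2.242772 = -4.805448810
θ̈ = (g·sinθ − cosθ·temp)/(l·(4/3 − m·cos²θ/(M+m))) = 6.180603040
ẍ = temp − m·l·θ̈·cosθ/(M+m) = -5.320706226
Euler: x'=-1.311922610+0.012907·0.062473614=-1.311116263, ẋ'=0.062473614+0.012907·-5.320706226=-0.006200741
       θ'=0.033759365+0.012907·-0.903795414=0.022094078, θ̇'=-0.903795414+0.012907·6.180603040=-0.824022371

(-1.311116263, -0.006200741, 0.022094078, -0.824022371)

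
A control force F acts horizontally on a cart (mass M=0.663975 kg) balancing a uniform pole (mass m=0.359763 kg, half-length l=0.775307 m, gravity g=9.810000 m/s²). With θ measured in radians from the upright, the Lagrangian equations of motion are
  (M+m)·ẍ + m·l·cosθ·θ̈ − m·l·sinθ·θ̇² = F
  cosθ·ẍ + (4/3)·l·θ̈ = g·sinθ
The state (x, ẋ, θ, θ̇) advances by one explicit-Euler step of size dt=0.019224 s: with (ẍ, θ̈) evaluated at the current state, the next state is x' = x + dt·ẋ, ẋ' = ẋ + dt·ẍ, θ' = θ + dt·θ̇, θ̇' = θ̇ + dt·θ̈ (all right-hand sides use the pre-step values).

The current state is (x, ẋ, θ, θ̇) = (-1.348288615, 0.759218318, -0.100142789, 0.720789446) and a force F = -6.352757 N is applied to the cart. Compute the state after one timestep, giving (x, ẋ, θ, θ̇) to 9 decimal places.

sinθ=-0.099975491, cosθ=0.994989900
temp = (F + m·l·θ̇²·sinθ)/(M+m) = (-6.352757 + -0.014487738)/1.023738 = -6.219603783
θ̈ = (g·sinθ − cosθ·temp)/(l·(4/3 − m·cos²θ/(M+m))) = 6.816278960
ẍ = temp − m·l·θ̈·cosθ/(M+m) = -8.067456724
Euler: x'=-1.348288615+0.019224·0.759218318=-1.333693402, ẋ'=0.759218318+0.019224·-8.067456724=0.604129530
       θ'=-0.100142789+0.019224·0.720789446=-0.086286333, θ̇'=0.720789446+0.019224·6.816278960=0.851825593

(-1.333693402, 0.604129530, -0.086286333, 0.851825593)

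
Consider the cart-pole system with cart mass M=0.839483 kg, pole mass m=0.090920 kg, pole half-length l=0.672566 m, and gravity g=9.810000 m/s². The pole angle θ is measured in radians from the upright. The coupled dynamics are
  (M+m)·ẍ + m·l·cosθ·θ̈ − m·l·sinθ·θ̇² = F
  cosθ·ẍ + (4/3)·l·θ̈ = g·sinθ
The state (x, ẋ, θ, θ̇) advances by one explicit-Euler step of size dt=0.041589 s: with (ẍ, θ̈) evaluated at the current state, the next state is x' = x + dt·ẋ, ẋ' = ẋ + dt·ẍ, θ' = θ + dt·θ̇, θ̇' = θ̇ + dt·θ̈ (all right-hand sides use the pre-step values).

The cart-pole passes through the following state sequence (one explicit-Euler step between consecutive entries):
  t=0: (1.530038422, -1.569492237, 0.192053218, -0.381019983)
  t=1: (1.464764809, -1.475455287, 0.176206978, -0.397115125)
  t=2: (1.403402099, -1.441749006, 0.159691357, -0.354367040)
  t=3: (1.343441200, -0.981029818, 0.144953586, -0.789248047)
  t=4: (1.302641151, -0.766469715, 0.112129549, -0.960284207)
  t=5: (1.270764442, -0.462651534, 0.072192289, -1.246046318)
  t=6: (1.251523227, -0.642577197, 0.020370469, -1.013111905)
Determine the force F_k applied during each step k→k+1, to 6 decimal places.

F_0 = 2.078811 N
F_1 = 0.814246 N
F_2 = 9.674415 N
F_3 = 4.545659 N
F_4 = 6.372993 N
F_5 = -3.690433 N

step 0→1:
  ẍ = (ẋ'−ẋ)/dt = (-1.475455287−-1.569492237)/0.041589 = 2.261101
  θ̈ = (θ̇'−θ̇)/dt = (-0.397115125−-0.381019983)/0.041589 = -0.387005
  sinθ=0.190875, cosθ=0.981614
  F = (M+m)·ẍ + m·l·cosθ·θ̈ − m·l·sinθ·θ̇² = 2.103736 + -0.023230 − 0.001694 = 2.078811
step 1→2:
  ẍ = (ẋ'−ẋ)/dt = (-1.441749006−-1.475455287)/0.041589 = 0.810461
  θ̈ = (θ̇'−θ̇)/dt = (-0.354367040−-0.397115125)/0.041589 = 1.027870
  sinθ=0.175297, cosθ=0.984516
  F = (M+m)·ẍ + m·l·cosθ·θ̈ − m·l·sinθ·θ̇² = 0.754056 + 0.061881 − 0.001690 = 0.814246
step 2→3:
  ẍ = (ẋ'−ẋ)/dt = (-0.981029818−-1.441749006)/0.041589 = 11.077910
  θ̈ = (θ̇'−θ̇)/dt = (-0.789248047−-0.354367040)/0.041589 = -10.456635
  sinθ=0.159013, cosθ=0.987276
  F = (M+m)·ẍ + m·l·cosθ·θ̈ − m·l·sinθ·θ̇² = 10.306920 + -0.631284 − 0.001221 = 9.674415
step 3→4:
  ẍ = (ẋ'−ẋ)/dt = (-0.766469715−-0.981029818)/0.041589 = 5.159059
  θ̈ = (θ̇'−θ̇)/dt = (-0.960284207−-0.789248047)/0.041589 = -4.112534
  sinθ=0.144447, cosθ=0.989513
  F = (M+m)·ẍ + m·l·cosθ·θ̈ − m·l·sinθ·θ̇² = 4.800004 + -0.248843 − 0.005502 = 4.545659
step 4→5:
  ẍ = (ẋ'−ẋ)/dt = (-0.462651534−-0.766469715)/0.041589 = 7.305253
  θ̈ = (θ̇'−θ̇)/dt = (-1.246046318−-0.960284207)/0.041589 = -6.871098
  sinθ=0.111895, cosθ=0.993720
  F = (M+m)·ẍ + m·l·cosθ·θ̈ − m·l·sinθ·θ̇² = 6.796830 + -0.417527 − 0.006310 = 6.372993
step 5→6:
  ẍ = (ẋ'−ẋ)/dt = (-0.642577197−-0.462651534)/0.041589 = -4.326280
  θ̈ = (θ̇'−θ̇)/dt = (-1.013111905−-1.246046318)/0.041589 = 5.600866
  sinθ=0.072130, cosθ=0.997395
  F = (M+m)·ẍ + m·l·cosθ·θ̈ − m·l·sinθ·θ̇² = -4.025184 + 0.341599 − 0.006848 = -3.690433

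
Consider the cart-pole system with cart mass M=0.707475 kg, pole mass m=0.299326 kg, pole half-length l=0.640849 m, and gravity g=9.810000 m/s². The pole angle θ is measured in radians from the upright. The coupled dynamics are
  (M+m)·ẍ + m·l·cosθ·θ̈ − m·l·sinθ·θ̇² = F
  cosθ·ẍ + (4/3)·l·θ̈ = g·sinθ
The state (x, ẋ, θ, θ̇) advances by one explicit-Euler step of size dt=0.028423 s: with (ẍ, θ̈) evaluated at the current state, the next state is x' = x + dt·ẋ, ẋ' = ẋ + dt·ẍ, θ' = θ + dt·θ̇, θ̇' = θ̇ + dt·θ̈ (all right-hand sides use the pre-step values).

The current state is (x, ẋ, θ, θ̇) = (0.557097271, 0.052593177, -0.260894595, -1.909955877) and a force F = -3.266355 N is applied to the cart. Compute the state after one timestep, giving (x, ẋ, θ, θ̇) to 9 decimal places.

(0.558592127, -0.050725417, -0.315181271, -1.877304406)

sinθ=-0.257944977, cosθ=0.966159608
temp = (F + m·l·θ̇²·sinθ)/(M+m) = (-3.266355 + -0.180498624)/1.006801 = -3.423569925
θ̈ = (g·sinθ − cosθ·temp)/(l·(4/3 − m·cos²θ/(M+m))) = 1.148769336
ẍ = temp − m·l·θ̈·cosθ/(M+m) = -3.635034794
Euler: x'=0.557097271+0.028423·0.052593177=0.558592127, ẋ'=0.052593177+0.028423·-3.635034794=-0.050725417
       θ'=-0.260894595+0.028423·-1.909955877=-0.315181271, θ̇'=-1.909955877+0.028423·1.148769336=-1.877304406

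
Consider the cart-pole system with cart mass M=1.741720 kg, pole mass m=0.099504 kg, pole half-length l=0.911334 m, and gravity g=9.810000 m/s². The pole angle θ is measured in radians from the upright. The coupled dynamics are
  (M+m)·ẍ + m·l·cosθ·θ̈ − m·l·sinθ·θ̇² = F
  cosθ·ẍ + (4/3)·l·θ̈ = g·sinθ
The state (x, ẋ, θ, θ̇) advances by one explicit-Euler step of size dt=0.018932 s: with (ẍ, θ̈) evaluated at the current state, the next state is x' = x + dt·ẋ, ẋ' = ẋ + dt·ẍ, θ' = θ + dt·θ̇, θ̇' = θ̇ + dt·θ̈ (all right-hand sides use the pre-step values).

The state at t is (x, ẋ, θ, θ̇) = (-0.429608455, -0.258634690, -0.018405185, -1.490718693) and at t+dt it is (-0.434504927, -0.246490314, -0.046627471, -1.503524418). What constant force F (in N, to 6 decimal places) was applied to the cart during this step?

ẍ = (ẋ'−ẋ)/dt = (-0.246490314−-0.258634690)/0.018932 = 0.641473
θ̈ = (θ̇'−θ̇)/dt = (-1.503524418−-1.490718693)/0.018932 = -0.676406
sinθ=-0.018404, cosθ=0.999831
F = (M+m)·ẍ + m·l·cosθ·θ̈ − m·l·sinθ·θ̇² = 1.181096 + -0.061327 − -0.003709 = 1.123478

F = 1.123478 N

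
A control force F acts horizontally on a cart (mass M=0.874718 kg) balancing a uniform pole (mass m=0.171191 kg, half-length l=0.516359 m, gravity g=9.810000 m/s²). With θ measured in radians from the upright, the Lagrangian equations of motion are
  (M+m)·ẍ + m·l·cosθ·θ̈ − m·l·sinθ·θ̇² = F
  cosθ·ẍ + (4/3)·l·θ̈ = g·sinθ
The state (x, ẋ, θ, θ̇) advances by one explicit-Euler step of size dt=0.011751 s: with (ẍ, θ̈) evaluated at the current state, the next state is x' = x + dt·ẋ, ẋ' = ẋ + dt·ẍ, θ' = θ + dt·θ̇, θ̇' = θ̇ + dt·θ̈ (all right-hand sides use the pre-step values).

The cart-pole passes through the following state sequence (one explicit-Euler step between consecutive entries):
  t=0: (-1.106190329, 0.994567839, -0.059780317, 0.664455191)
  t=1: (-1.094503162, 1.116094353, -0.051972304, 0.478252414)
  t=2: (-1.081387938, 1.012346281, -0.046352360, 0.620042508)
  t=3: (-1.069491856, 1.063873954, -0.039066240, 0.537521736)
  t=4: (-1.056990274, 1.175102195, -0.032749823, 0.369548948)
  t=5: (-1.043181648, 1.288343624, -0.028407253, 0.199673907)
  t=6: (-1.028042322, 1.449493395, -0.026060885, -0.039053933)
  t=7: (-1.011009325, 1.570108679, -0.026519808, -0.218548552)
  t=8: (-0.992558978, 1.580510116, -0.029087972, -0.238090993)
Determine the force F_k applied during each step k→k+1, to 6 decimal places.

step 0→1:
  ẍ = (ẋ'−ẋ)/dt = (1.116094353−0.994567839)/0.011751 = 10.341802
  θ̈ = (θ̇'−θ̇)/dt = (0.478252414−0.664455191)/0.011751 = -15.845696
  sinθ=-0.059745, cosθ=0.998214
  F = (M+m)·ẍ + m·l·cosθ·θ̈ − m·l·sinθ·θ̇² = 10.816584 + -1.398194 − -0.002332 = 9.420721
step 1→2:
  ẍ = (ẋ'−ẋ)/dt = (1.012346281−1.116094353)/0.011751 = -8.828872
  θ̈ = (θ̇'−θ̇)/dt = (0.620042508−0.478252414)/0.011751 = 12.066215
  sinθ=-0.051949, cosθ=0.998650
  F = (M+m)·ẍ + m·l·cosθ·θ̈ − m·l·sinθ·θ̇² = -9.234196 + 1.065165 − -0.001050 = -8.167981
step 2→3:
  ẍ = (ẋ'−ẋ)/dt = (1.063873954−1.012346281)/0.011751 = 4.384961
  θ̈ = (θ̇'−θ̇)/dt = (0.537521736−0.620042508)/0.011751 = -7.022447
  sinθ=-0.046336, cosθ=0.998926
  F = (M+m)·ẍ + m·l·cosθ·θ̈ − m·l·sinθ·θ̇² = 4.586270 + -0.620090 − -0.001575 = 3.967755
step 3→4:
  ẍ = (ẋ'−ẋ)/dt = (1.175102195−1.063873954)/0.011751 = 9.465428
  θ̈ = (θ̇'−θ̇)/dt = (0.369548948−0.537521736)/0.011751 = -14.294340
  sinθ=-0.039056, cosθ=0.999237
  F = (M+m)·ẍ + m·l·cosθ·θ̈ − m·l·sinθ·θ̇² = 9.899976 + -1.262599 − -0.000998 = 8.638375
step 4→5:
  ẍ = (ẋ'−ẋ)/dt = (1.288343624−1.175102195)/0.011751 = 9.636748
  θ̈ = (θ̇'−θ̇)/dt = (0.199673907−0.369548948)/0.011751 = -14.456220
  sinθ=-0.032744, cosθ=0.999464
  F = (M+m)·ẍ + m·l·cosθ·θ̈ − m·l·sinθ·θ̇² = 10.079162 + -1.277187 − -0.000395 = 8.802370
step 5→6:
  ẍ = (ẋ'−ẋ)/dt = (1.449493395−1.288343624)/0.011751 = 13.713707
  θ̈ = (θ̇'−θ̇)/dt = (-0.039053933−0.199673907)/0.011751 = -20.315534
  sinθ=-0.028403, cosθ=0.999597
  F = (M+m)·ẍ + m·l·cosθ·θ̈ − m·l·sinθ·θ̇² = 14.343290 + -1.795088 − -0.000100 = 12.548302
step 6→7:
  ẍ = (ẋ'−ẋ)/dt = (1.570108679−1.449493395)/0.011751 = 10.264257
  θ̈ = (θ̇'−θ̇)/dt = (-0.218548552−-0.039053933)/0.011751 = -15.274838
  sinθ=-0.026058, cosθ=0.999660
  F = (M+m)·ẍ + m·l·cosθ·θ̈ − m·l·sinθ·θ̇² = 10.735479 + -1.349776 − -0.000004 = 9.385706
step 7→8:
  ẍ = (ẋ'−ẋ)/dt = (1.580510116−1.570108679)/0.011751 = 0.885153
  θ̈ = (θ̇'−θ̇)/dt = (-0.238090993−-0.218548552)/0.011751 = -1.663045
  sinθ=-0.026517, cosθ=0.999648
  F = (M+m)·ẍ + m·l·cosθ·θ̈ − m·l·sinθ·θ̇² = 0.925790 + -0.146955 − -0.000112 = 0.778947

F_0 = 9.420721 N
F_1 = -8.167981 N
F_2 = 3.967755 N
F_3 = 8.638375 N
F_4 = 8.802370 N
F_5 = 12.548302 N
F_6 = 9.385706 N
F_7 = 0.778947 N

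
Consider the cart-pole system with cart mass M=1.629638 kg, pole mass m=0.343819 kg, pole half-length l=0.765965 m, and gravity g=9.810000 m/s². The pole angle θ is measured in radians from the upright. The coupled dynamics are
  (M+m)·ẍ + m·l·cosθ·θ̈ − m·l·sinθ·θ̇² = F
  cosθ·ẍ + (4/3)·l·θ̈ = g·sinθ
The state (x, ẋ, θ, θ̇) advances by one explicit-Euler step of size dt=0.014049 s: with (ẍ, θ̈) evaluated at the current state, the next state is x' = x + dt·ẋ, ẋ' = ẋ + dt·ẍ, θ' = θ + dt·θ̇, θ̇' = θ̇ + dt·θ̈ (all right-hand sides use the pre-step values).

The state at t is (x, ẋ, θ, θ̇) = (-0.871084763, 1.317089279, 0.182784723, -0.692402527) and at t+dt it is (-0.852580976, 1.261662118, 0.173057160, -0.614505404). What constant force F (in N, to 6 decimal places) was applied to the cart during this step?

F = -6.372896 N

ẍ = (ẋ'−ẋ)/dt = (1.261662118−1.317089279)/0.014049 = -3.945274
θ̈ = (θ̇'−θ̇)/dt = (-0.614505404−-0.692402527)/0.014049 = 5.544674
sinθ=0.181769, cosθ=0.983341
F = (M+m)·ẍ + m·l·cosθ·θ̈ − m·l·sinθ·θ̇² = -7.785830 + 1.435883 − 0.022950 = -6.372896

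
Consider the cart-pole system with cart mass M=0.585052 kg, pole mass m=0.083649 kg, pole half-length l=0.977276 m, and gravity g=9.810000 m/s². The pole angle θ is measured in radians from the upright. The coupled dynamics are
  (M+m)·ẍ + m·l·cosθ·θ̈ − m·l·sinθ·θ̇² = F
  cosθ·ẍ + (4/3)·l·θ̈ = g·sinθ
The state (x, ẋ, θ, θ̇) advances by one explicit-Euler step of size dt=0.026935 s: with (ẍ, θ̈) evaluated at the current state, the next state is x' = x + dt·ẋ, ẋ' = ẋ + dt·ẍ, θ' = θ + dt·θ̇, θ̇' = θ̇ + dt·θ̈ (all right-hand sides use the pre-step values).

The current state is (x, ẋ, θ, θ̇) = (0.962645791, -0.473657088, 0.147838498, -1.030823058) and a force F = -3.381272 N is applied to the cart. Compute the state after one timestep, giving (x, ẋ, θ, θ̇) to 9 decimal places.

(0.949887837, -0.627026410, 0.120073279, -0.884535386)

sinθ=0.147300554, cosθ=0.989091779
temp = (F + m·l·θ̇²·sinθ)/(M+m) = (-3.381272 + 0.012795304)/0.668701 = -5.037343590
θ̈ = (g·sinθ − cosθ·temp)/(l·(4/3 − m·cos²θ/(M+m))) = 5.431136868
ẍ = temp − m·l·θ̈·cosθ/(M+m) = -5.694053173
Euler: x'=0.962645791+0.026935·-0.473657088=0.949887837, ẋ'=-0.473657088+0.026935·-5.694053173=-0.627026410
       θ'=0.147838498+0.026935·-1.030823058=0.120073279, θ̇'=-1.030823058+0.026935·5.431136868=-0.884535386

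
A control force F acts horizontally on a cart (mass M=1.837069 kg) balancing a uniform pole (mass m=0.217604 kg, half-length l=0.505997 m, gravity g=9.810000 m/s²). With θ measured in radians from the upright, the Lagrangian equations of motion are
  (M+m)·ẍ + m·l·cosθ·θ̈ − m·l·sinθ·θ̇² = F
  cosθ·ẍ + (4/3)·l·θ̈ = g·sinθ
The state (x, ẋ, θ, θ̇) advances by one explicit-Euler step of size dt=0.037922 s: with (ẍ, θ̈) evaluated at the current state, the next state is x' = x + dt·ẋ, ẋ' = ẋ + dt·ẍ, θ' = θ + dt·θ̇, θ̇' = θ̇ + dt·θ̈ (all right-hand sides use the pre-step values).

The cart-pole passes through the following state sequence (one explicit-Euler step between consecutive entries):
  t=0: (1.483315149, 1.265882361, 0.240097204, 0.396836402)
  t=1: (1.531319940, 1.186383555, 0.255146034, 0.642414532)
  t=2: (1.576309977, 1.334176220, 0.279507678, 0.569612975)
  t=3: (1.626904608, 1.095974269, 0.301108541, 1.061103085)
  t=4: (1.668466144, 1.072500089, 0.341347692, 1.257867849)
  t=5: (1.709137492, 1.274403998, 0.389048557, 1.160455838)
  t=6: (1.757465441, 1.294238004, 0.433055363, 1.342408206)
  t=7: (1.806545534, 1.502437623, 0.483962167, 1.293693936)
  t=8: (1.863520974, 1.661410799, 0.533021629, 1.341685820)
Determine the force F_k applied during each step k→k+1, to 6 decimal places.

F_0 = -3.618907 N
F_1 = 7.791631 N
F_2 = -11.544343 N
F_3 = -0.763031 N
F_4 = 10.614630 N
F_5 = 1.507216 N
F_6 = 11.068928 N
F_7 = 8.651013 N

step 0→1:
  ẍ = (ẋ'−ẋ)/dt = (1.186383555−1.265882361)/0.037922 = -2.096377
  θ̈ = (θ̇'−θ̇)/dt = (0.642414532−0.396836402)/0.037922 = 6.475875
  sinθ=0.237797, cosθ=0.971315
  F = (M+m)·ẍ + m·l·cosθ·θ̈ − m·l·sinθ·θ̇² = -4.307369 + 0.692585 − 0.004123 = -3.618907
step 1→2:
  ẍ = (ẋ'−ẋ)/dt = (1.334176220−1.186383555)/0.037922 = 3.897280
  θ̈ = (θ̇'−θ̇)/dt = (0.569612975−0.642414532)/0.037922 = -1.919771
  sinθ=0.252387, cosθ=0.967626
  F = (M+m)·ẍ + m·l·cosθ·θ̈ − m·l·sinθ·θ̇² = 8.007637 + -0.204537 − 0.011469 = 7.791631
step 2→3:
  ẍ = (ẋ'−ẋ)/dt = (1.095974269−1.334176220)/0.037922 = -6.281366
  θ̈ = (θ̇'−θ̇)/dt = (1.061103085−0.569612975)/0.037922 = 12.960554
  sinθ=0.275882, cosθ=0.961191
  F = (M+m)·ẍ + m·l·cosθ·θ̈ − m·l·sinθ·θ̇² = -12.906153 + 1.371666 − 0.009856 = -11.544343
step 3→4:
  ẍ = (ẋ'−ẋ)/dt = (1.072500089−1.095974269)/0.037922 = -0.619012
  θ̈ = (θ̇'−θ̇)/dt = (1.257867849−1.061103085)/0.037922 = 5.188671
  sinθ=0.296579, cosθ=0.955008
  F = (M+m)·ẍ + m·l·cosθ·θ̈ − m·l·sinθ·θ̇² = -1.271868 + 0.545605 − 0.036768 = -0.763031
step 4→5:
  ẍ = (ẋ'−ẋ)/dt = (1.274403998−1.072500089)/0.037922 = 5.324189
  θ̈ = (θ̇'−θ̇)/dt = (1.160455838−1.257867849)/0.037922 = -2.568747
  sinθ=0.334757, cosθ=0.942304
  F = (M+m)·ẍ + m·l·cosθ·θ̈ − m·l·sinθ·θ̇² = 10.939468 + -0.266518 − 0.058320 = 10.614630
step 5→6:
  ẍ = (ẋ'−ẋ)/dt = (1.294238004−1.274403998)/0.037922 = 0.523021
  θ̈ = (θ̇'−θ̇)/dt = (1.342408206−1.160455838)/0.037922 = 4.798069
  sinθ=0.379308, cosθ=0.925270
  F = (M+m)·ẍ + m·l·cosθ·θ̈ − m·l·sinθ·θ̇² = 1.074637 + 0.488821 − 0.056242 = 1.507216
step 6→7:
  ẍ = (ẋ'−ẋ)/dt = (1.502437623−1.294238004)/0.037922 = 5.490207
  θ̈ = (θ̇'−θ̇)/dt = (1.293693936−1.342408206)/0.037922 = -1.284591
  sinθ=0.419646, cosθ=0.907688
  F = (M+m)·ẍ + m·l·cosθ·θ̈ − m·l·sinθ·θ̇² = 11.280579 + -0.128386 − 0.083266 = 11.068928
step 7→8:
  ẍ = (ẋ'−ẋ)/dt = (1.661410799−1.502437623)/0.037922 = 4.192109
  θ̈ = (θ̇'−θ̇)/dt = (1.341685820−1.293693936)/0.037922 = 1.265542
  sinθ=0.465290, cosθ=0.885158
  F = (M+m)·ẍ + m·l·cosθ·θ̈ − m·l·sinθ·θ̇² = 8.613414 + 0.123342 − 0.085744 = 8.651013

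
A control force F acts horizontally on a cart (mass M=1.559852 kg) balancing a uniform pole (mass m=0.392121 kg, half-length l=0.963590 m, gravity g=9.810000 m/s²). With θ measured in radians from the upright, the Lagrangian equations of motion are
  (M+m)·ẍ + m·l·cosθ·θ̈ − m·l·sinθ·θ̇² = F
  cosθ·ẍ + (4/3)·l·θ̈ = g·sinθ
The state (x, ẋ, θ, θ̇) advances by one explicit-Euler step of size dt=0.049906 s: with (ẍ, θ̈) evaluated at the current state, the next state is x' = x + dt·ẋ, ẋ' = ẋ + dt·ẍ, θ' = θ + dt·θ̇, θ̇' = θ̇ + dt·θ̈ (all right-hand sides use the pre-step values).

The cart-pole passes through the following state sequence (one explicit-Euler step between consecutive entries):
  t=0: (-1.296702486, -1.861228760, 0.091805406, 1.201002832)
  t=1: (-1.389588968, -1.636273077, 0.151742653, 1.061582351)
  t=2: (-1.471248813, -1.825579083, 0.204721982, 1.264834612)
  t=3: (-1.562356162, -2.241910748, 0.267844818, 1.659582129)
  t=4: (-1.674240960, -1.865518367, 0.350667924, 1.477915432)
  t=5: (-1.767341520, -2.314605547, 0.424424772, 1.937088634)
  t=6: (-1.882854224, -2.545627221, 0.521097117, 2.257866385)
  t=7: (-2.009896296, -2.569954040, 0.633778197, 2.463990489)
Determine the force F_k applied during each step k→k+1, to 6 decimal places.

step 0→1:
  ẍ = (ẋ'−ẋ)/dt = (-1.636273077−-1.861228760)/0.049906 = 4.507588
  θ̈ = (θ̇'−θ̇)/dt = (1.061582351−1.201002832)/0.049906 = -2.793662
  sinθ=0.091677, cosθ=0.995789
  F = (M+m)·ẍ + m·l·cosθ·θ̈ − m·l·sinθ·θ̇² = 8.798690 + -1.051123 − 0.049964 = 7.697603
step 1→2:
  ẍ = (ẋ'−ẋ)/dt = (-1.825579083−-1.636273077)/0.049906 = -3.793251
  θ̈ = (θ̇'−θ̇)/dt = (1.264834612−1.061582351)/0.049906 = 4.072702
  sinθ=0.151161, cosθ=0.988509
  F = (M+m)·ẍ + m·l·cosθ·θ̈ − m·l·sinθ·θ̇² = -7.404324 + 1.521163 − 0.064366 = -5.947528
step 2→3:
  ẍ = (ẋ'−ẋ)/dt = (-2.241910748−-1.825579083)/0.049906 = -8.342317
  θ̈ = (θ̇'−θ̇)/dt = (1.659582129−1.264834612)/0.049906 = 7.909821
  sinθ=0.203295, cosθ=0.979118
  F = (M+m)·ẍ + m·l·cosθ·θ̈ − m·l·sinθ·θ̇² = -16.283977 + 2.926266 − 0.122887 = -13.480598
step 3→4:
  ẍ = (ẋ'−ẋ)/dt = (-1.865518367−-2.241910748)/0.049906 = 7.542027
  θ̈ = (θ̇'−θ̇)/dt = (1.477915432−1.659582129)/0.049906 = -3.640177
  sinθ=0.264654, cosθ=0.964344
  F = (M+m)·ẍ + m·l·cosθ·θ̈ − m·l·sinθ·θ̇² = 14.721832 + -1.326376 − 0.275415 = 13.120041
step 4→5:
  ẍ = (ẋ'−ẋ)/dt = (-2.314605547−-1.865518367)/0.049906 = -8.998661
  θ̈ = (θ̇'−θ̇)/dt = (1.937088634−1.477915432)/0.049906 = 9.200761
  sinθ=0.343525, cosθ=0.939143
  F = (M+m)·ẍ + m·l·cosθ·θ̈ − m·l·sinθ·θ̇² = -17.565143 + 3.264887 − 0.283511 = -14.583768
step 5→6:
  ẍ = (ẋ'−ẋ)/dt = (-2.545627221−-2.314605547)/0.049906 = -4.629136
  θ̈ = (θ̇'−θ̇)/dt = (2.257866385−1.937088634)/0.049906 = 6.427639
  sinθ=0.411797, cosθ=0.911276
  F = (M+m)·ẍ + m·l·cosθ·θ̈ − m·l·sinθ·θ̇² = -9.035949 + 2.213164 − 0.583840 = -7.406625
step 6→7:
  ẍ = (ẋ'−ẋ)/dt = (-2.569954040−-2.545627221)/0.049906 = -0.487453
  θ̈ = (θ̇'−θ̇)/dt = (2.463990489−2.257866385)/0.049906 = 4.130247
  sinθ=0.497832, cosθ=0.867274
  F = (M+m)·ẍ + m·l·cosθ·θ̈ − m·l·sinθ·θ̇² = -0.951495 + 1.353457 − 0.958940 = -0.556978

F_0 = 7.697603 N
F_1 = -5.947528 N
F_2 = -13.480598 N
F_3 = 13.120041 N
F_4 = -14.583768 N
F_5 = -7.406625 N
F_6 = -0.556978 N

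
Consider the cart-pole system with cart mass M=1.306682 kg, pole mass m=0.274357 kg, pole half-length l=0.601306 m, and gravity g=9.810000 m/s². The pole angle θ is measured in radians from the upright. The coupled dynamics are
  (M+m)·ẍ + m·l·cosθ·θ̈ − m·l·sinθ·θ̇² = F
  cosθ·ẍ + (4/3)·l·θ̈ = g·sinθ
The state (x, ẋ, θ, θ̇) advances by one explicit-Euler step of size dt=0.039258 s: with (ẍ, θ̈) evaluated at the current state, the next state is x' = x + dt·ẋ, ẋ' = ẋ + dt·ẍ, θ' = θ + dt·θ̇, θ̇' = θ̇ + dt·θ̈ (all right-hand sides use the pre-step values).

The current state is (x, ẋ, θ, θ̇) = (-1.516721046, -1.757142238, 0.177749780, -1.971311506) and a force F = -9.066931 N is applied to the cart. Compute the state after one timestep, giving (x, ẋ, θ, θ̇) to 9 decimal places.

sinθ=0.176815257, cosθ=0.984244058
temp = (F + m·l·θ̇²·sinθ)/(M+m) = (-9.066931 + 0.113355301)/1.581039 = -5.663096040
θ̈ = (g·sinθ − cosθ·temp)/(l·(4/3 − m·cos²θ/(M+m))) = 10.430786882
ẍ = temp − m·l·θ̈·cosθ/(M+m) = -6.734341201
Euler: x'=-1.516721046+0.039258·-1.757142238=-1.585702936, ẋ'=-1.757142238+0.039258·-6.734341201=-2.021519005
       θ'=0.177749780+0.039258·-1.971311506=0.100360033, θ̇'=-1.971311506+0.039258·10.430786882=-1.561819675

(-1.585702936, -2.021519005, 0.100360033, -1.561819675)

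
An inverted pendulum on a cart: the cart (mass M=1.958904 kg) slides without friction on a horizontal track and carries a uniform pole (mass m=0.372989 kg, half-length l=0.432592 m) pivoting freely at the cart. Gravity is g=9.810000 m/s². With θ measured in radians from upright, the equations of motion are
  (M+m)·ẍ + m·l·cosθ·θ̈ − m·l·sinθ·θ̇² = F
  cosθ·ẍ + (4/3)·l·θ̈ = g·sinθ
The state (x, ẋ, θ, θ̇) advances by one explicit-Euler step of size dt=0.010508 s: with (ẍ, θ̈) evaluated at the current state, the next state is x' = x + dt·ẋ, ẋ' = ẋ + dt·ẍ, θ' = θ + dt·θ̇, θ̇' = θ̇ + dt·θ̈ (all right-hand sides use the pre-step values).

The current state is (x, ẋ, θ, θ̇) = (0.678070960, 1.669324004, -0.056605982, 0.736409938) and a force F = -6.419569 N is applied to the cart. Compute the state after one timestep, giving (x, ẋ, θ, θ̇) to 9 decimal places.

(0.695612217, 1.637235107, -0.048867786, 0.781843293)

sinθ=-0.056575757, cosθ=0.998398309
temp = (F + m·l·θ̇²·sinθ)/(M+m) = (-6.419569 + -0.004950444)/2.331893 = -2.755066139
θ̈ = (g·sinθ − cosθ·temp)/(l·(4/3 − m·cos²θ/(M+m))) = 4.323691935
ẍ = temp − m·l·θ̈·cosθ/(M+m) = -3.053758743
Euler: x'=0.678070960+0.010508·1.669324004=0.695612217, ẋ'=1.669324004+0.010508·-3.053758743=1.637235107
       θ'=-0.056605982+0.010508·0.736409938=-0.048867786, θ̇'=0.736409938+0.010508·4.323691935=0.781843293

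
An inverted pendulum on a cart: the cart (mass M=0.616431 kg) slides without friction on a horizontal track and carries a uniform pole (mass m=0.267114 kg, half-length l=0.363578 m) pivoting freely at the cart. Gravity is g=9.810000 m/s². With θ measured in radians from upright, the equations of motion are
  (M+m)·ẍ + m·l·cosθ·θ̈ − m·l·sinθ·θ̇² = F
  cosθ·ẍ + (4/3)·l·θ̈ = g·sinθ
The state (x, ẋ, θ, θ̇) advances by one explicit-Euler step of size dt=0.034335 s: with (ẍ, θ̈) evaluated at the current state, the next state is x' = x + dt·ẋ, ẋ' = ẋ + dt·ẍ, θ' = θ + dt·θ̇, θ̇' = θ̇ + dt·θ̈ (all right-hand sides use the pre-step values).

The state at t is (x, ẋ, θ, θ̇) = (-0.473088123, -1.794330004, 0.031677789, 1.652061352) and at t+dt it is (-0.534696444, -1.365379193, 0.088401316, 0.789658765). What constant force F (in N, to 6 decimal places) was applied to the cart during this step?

ẍ = (ẋ'−ẋ)/dt = (-1.365379193−-1.794330004)/0.034335 = 12.493106
θ̈ = (θ̇'−θ̇)/dt = (0.789658765−1.652061352)/0.034335 = -25.117303
sinθ=0.031672, cosθ=0.999498
F = (M+m)·ẍ + m·l·cosθ·θ̈ − m·l·sinθ·θ̇² = 11.038222 + -2.438088 − 0.008395 = 8.591739

F = 8.591739 N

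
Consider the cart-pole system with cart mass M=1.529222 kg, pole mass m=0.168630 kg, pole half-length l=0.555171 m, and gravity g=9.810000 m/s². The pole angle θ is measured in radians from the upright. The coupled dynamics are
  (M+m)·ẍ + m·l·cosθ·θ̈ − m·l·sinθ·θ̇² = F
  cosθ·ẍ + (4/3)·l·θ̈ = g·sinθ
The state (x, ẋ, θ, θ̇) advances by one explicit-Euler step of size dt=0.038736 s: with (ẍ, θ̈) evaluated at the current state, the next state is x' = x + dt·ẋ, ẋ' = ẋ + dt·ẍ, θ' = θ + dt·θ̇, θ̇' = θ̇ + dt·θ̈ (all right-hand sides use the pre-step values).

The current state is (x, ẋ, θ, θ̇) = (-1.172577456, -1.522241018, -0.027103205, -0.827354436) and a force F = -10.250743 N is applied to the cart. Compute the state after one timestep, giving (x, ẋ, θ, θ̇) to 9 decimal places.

(-1.231542984, -1.774130982, -0.059151606, -0.501104293)

sinθ=-0.027099887, cosθ=0.999632731
temp = (F + m·l·θ̇²·sinθ)/(M+m) = (-10.250743 + -0.001736650)/1.697852 = -6.038500205
θ̈ = (g·sinθ − cosθ·temp)/(l·(4/3 − m·cos²θ/(M+m))) = 8.422401460
ẍ = temp − m·l·θ̈·cosθ/(M+m) = -6.502735534
Euler: x'=-1.172577456+0.038736·-1.522241018=-1.231542984, ẋ'=-1.522241018+0.038736·-6.502735534=-1.774130982
       θ'=-0.027103205+0.038736·-0.827354436=-0.059151606, θ̇'=-0.827354436+0.038736·8.422401460=-0.501104293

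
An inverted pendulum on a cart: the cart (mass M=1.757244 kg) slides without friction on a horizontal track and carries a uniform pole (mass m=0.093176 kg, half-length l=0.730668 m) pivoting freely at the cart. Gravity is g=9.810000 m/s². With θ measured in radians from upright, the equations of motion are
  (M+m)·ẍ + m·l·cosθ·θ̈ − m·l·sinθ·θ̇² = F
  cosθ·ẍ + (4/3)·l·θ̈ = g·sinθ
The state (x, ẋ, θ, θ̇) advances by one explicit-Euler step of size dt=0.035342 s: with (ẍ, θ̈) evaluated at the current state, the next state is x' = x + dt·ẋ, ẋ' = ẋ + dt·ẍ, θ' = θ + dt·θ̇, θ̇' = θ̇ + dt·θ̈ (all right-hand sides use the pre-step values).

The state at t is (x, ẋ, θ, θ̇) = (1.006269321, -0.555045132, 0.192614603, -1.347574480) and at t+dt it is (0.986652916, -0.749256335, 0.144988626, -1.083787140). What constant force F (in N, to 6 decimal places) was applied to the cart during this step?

F = -9.693339 N

ẍ = (ẋ'−ẋ)/dt = (-0.749256335−-0.555045132)/0.035342 = -5.495196
θ̈ = (θ̇'−θ̇)/dt = (-1.083787140−-1.347574480)/0.035342 = 7.463849
sinθ=0.191426, cosθ=0.981507
F = (M+m)·ẍ + m·l·cosθ·θ̈ − m·l·sinθ·θ̇² = -10.168420 + 0.498747 − 0.023666 = -9.693339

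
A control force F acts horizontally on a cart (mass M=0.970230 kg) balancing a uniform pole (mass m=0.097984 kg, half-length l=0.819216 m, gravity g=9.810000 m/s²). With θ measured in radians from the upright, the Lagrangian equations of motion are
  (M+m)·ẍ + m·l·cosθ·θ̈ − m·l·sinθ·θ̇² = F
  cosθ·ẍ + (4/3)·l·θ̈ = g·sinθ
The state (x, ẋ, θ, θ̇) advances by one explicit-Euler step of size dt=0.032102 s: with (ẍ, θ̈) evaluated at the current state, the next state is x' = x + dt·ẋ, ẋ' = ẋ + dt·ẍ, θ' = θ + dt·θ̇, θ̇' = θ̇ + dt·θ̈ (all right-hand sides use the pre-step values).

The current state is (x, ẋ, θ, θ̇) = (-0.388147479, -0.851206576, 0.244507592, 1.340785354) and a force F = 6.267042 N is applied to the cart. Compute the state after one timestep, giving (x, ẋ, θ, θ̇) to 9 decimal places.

sinθ=0.242078592, cosθ=0.970256644
temp = (F + m·l·θ̇²·sinθ)/(M+m) = (6.267042 + 0.034932405)/1.068214 = 5.899542980
θ̈ = (g·sinθ − cosθ·temp)/(l·(4/3 − m·cos²θ/(M+m))) = -3.278633667
ẍ = temp − m·l·θ̈·cosθ/(M+m) = 6.138585328
Euler: x'=-0.388147479+0.032102·-0.851206576=-0.415472913, ẋ'=-0.851206576+0.032102·6.138585328=-0.654145710
       θ'=0.244507592+0.032102·1.340785354=0.287549483, θ̇'=1.340785354+0.032102·-3.278633667=1.235534656

(-0.415472913, -0.654145710, 0.287549483, 1.235534656)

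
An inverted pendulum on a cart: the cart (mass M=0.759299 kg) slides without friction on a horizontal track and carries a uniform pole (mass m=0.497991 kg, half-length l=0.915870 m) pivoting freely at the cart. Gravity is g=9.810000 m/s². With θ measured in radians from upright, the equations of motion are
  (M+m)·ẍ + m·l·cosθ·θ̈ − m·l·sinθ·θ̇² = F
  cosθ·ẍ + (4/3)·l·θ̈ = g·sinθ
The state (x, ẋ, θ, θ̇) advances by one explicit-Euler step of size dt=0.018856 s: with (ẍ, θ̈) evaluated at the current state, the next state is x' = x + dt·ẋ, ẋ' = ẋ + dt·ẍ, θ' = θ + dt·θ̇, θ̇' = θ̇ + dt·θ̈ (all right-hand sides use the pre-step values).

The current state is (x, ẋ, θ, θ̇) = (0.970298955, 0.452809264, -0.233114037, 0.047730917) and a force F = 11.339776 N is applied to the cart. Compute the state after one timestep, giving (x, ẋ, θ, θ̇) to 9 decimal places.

sinθ=-0.231008446, cosθ=0.972951745
temp = (F + m·l·θ̇²·sinθ)/(M+m) = (11.339776 + -0.000240040)/1.257290 = 9.019029787
θ̈ = (g·sinθ − cosθ·temp)/(l·(4/3 − m·cos²θ/(M+m))) = -12.578945598
ẍ = temp − m·l·θ̈·cosθ/(M+m) = 13.458747998
Euler: x'=0.970298955+0.018856·0.452809264=0.978837126, ẋ'=0.452809264+0.018856·13.458747998=0.706587416
       θ'=-0.233114037+0.018856·0.047730917=-0.232214023, θ̇'=0.047730917+0.018856·-12.578945598=-0.189457681

(0.978837126, 0.706587416, -0.232214023, -0.189457681)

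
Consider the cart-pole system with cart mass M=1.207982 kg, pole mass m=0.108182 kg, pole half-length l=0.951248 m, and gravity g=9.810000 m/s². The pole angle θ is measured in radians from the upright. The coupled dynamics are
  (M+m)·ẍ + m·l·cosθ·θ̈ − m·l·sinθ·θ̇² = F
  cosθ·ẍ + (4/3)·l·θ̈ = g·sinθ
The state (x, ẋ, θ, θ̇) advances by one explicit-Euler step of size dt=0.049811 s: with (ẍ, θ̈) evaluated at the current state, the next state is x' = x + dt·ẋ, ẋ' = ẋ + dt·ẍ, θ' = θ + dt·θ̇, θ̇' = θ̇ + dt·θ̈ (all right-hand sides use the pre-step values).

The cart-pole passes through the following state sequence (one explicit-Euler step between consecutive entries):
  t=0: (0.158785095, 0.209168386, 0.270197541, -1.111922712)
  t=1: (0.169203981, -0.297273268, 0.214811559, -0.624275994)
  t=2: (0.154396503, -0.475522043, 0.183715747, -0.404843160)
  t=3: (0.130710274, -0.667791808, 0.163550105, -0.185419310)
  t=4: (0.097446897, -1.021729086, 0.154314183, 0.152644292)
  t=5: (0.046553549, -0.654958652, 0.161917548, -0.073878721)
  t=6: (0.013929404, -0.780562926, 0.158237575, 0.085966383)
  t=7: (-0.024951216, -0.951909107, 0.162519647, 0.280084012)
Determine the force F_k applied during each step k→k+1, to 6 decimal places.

F_0 = -12.444840 N
F_1 = -4.275523 N
F_2 = -4.637762 N
F_3 = -8.663609 N
F_4 = 9.228437 N
F_5 = -2.993037 N
F_6 = -4.131597 N

step 0→1:
  ẍ = (ẋ'−ẋ)/dt = (-0.297273268−0.209168386)/0.049811 = -10.167265
  θ̈ = (θ̇'−θ̇)/dt = (-0.624275994−-1.111922712)/0.049811 = 9.789940
  sinθ=0.266922, cosθ=0.963718
  F = (M+m)·ẍ + m·l·cosθ·θ̈ − m·l·sinθ·θ̇² = -13.381789 + 0.970910 − 0.033961 = -12.444840
step 1→2:
  ẍ = (ẋ'−ẋ)/dt = (-0.475522043−-0.297273268)/0.049811 = -3.578502
  θ̈ = (θ̇'−θ̇)/dt = (-0.404843160−-0.624275994)/0.049811 = 4.405309
  sinθ=0.213163, cosθ=0.977017
  F = (M+m)·ẍ + m·l·cosθ·θ̈ − m·l·sinθ·θ̇² = -4.709896 + 0.442922 − 0.008549 = -4.275523
step 2→3:
  ẍ = (ẋ'−ẋ)/dt = (-0.667791808−-0.475522043)/0.049811 = -3.859986
  θ̈ = (θ̇'−θ̇)/dt = (-0.185419310−-0.404843160)/0.049811 = 4.405128
  sinθ=0.182684, cosθ=0.983172
  F = (M+m)·ẍ + m·l·cosθ·θ̈ − m·l·sinθ·θ̇² = -5.080375 + 0.445694 − 0.003081 = -4.637762
step 3→4:
  ẍ = (ẋ'−ẋ)/dt = (-1.021729086−-0.667791808)/0.049811 = -7.105605
  θ̈ = (θ̇'−θ̇)/dt = (0.152644292−-0.185419310)/0.049811 = 6.786927
  sinθ=0.162822, cosθ=0.986655
  F = (M+m)·ẍ + m·l·cosθ·θ̈ − m·l·sinθ·θ̇² = -9.352141 + 0.689108 − 0.000576 = -8.663609
step 4→5:
  ẍ = (ẋ'−ẋ)/dt = (-0.654958652−-1.021729086)/0.049811 = 7.363242
  θ̈ = (θ̇'−θ̇)/dt = (-0.073878721−0.152644292)/0.049811 = -4.547650
  sinθ=0.153702, cosθ=0.988117
  F = (M+m)·ẍ + m·l·cosθ·θ̈ − m·l·sinθ·θ̇² = 9.691234 + -0.462428 − 0.000369 = 9.228437
step 5→6:
  ẍ = (ẋ'−ẋ)/dt = (-0.780562926−-0.654958652)/0.049811 = -2.521617
  θ̈ = (θ̇'−θ̇)/dt = (0.085966383−-0.073878721)/0.049811 = 3.209032
  sinθ=0.161211, cosθ=0.986920
  F = (M+m)·ẍ + m·l·cosθ·θ̈ − m·l·sinθ·θ̇² = -3.318862 + 0.325915 − 0.000091 = -2.993037
step 6→7:
  ẍ = (ẋ'−ẋ)/dt = (-0.951909107−-0.780562926)/0.049811 = -3.439927
  θ̈ = (θ̇'−θ̇)/dt = (0.280084012−0.085966383)/0.049811 = 3.897084
  sinθ=0.157578, cosθ=0.987507
  F = (M+m)·ẍ + m·l·cosθ·θ̈ − m·l·sinθ·θ̇² = -4.527508 + 0.396030 − 0.000120 = -4.131597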